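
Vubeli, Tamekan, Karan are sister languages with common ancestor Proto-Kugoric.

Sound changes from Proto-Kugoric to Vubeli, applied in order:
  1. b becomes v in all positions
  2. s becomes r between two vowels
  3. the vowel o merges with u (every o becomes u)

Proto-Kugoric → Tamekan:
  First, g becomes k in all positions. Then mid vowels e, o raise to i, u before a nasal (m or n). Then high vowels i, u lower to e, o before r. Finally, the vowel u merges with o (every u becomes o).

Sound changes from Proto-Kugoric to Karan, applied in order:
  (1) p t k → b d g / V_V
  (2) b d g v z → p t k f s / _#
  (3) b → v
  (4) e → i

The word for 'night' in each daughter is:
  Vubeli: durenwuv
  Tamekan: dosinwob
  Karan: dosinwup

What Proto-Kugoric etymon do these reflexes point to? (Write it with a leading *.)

Position 4: Vubeli has e, Tamekan has i, Karan has i. Vubeli preserves e here (none of its changes turn any other segment into e), so the proto-segment is *e.
Position 2: Vubeli has u, Tamekan has o, Karan has o. Karan preserves o here (none of its changes turn any other segment into o), so the proto-segment is *o.
Position 3: Vubeli has r, Tamekan has s, Karan has s. Tamekan preserves s here (none of its changes turn any other segment into s), so the proto-segment is *s.
This points to *dosenwub. Verify forward in each daughter:
Vubeli: *dosenwub > dosenwuv > dorenwuv > durenwuv  (by unconditioned shift, rhotacism, vowel merger)
Tamekan: *dosenwub
  dosenwub (rule 1 does not apply)
  dosenwub → dosinwub   [pre-nasal raising]
  dosinwub (rule 3 does not apply)
  dosinwub → dosinwob   [vowel merger]
  giving Tamekan dosinwob.
Karan: *dosenwub > dosenwup > dosinwup  (by final devoicing, vowel merger)
Only *dosenwub yields all of Vubeli durenwuv, Tamekan dosinwob, Karan dosinwup.

*dosenwub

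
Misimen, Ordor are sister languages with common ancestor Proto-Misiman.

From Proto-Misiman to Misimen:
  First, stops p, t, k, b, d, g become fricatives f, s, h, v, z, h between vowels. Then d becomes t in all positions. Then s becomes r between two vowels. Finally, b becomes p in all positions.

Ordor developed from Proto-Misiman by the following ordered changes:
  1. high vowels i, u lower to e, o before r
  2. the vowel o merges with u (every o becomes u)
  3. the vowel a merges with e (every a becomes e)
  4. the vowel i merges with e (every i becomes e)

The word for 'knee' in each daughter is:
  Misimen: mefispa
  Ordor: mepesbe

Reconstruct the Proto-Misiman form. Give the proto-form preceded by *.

*mepisba

Position 7: Misimen has a, Ordor has e. Misimen preserves a here (none of its changes turn any other segment into a), so the proto-segment is *a.
Position 3: Misimen has f, Ordor has p. Ordor preserves p here (none of its changes turn any other segment into p), so the proto-segment is *p.
Continuing position by position gives *mepisba; check it forward:
Misimen: *mepisba
  mepisba → mefisba   [intervocalic lenition]
  mefisba (rule 2 does not apply)
  mefisba (rule 3 does not apply)
  mefisba → mefispa   [unconditioned shift]
  giving Misimen mefispa.
Ordor: *mepisba > mepisbe > mepesbe  (by vowel merger, vowel merger)
Only *mepisba yields all of Misimen mefispa, Ordor mepesbe.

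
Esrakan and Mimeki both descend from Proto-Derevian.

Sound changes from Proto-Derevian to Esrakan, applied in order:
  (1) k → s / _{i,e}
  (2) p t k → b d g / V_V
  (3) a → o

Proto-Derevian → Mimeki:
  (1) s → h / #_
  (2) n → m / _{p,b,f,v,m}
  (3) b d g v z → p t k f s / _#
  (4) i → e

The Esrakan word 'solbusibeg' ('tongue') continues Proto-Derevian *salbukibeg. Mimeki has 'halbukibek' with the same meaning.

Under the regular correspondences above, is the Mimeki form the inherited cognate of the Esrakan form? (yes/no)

no

Derive the expected Mimeki reflex of *salbukibeg:
Mimeki: *salbukibeg > halbukibeg > halbukibek > halbukebek  (by debuccalisation, final devoicing, vowel merger)
The regular Mimeki reflex would be 'halbukebek', but the attested form is 'halbukibek'. The correspondence is irregular, so they are not cognates (the Mimeki form has a different source).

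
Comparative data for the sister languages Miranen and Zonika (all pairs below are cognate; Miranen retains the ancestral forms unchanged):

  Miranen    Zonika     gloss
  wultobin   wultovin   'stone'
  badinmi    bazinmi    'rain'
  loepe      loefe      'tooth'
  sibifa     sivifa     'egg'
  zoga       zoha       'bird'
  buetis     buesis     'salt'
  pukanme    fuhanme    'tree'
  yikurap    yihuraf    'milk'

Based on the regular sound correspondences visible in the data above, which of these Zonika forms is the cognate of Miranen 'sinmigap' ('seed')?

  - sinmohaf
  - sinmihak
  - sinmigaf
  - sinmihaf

zoga ~ zoha — Miranen g corresponds to Zonika h between vowels (before a back vowel).
yikurap ~ yihuraf — Miranen p corresponds to Zonika f word-finally.
Applying these to Miranen 'sinmigap':
  sinmigap → sinmihap   (g→h between vowels (before a back vowel))
  sinmihap → sinmihaf   (p→f word-finally)
So the Zonika cognate is 'sinmihaf'.

sinmihaf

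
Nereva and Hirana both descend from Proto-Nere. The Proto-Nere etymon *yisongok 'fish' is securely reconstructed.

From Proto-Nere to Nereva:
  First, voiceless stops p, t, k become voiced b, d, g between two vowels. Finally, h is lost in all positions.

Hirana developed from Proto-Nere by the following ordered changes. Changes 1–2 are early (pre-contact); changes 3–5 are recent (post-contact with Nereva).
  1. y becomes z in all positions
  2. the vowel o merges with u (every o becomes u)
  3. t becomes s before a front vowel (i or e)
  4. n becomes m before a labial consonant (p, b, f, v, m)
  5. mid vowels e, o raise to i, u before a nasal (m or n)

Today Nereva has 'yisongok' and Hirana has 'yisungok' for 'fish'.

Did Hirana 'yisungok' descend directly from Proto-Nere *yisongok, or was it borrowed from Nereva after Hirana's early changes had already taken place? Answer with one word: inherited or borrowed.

If inherited, *yisongok would pass through all of Hirana's changes:
Hirana: *yisongok > zisongok > zisunguk  (by unconditioned shift, vowel merger)
If borrowed from Nereva 'yisongok' after the early changes, it would undergo only the recent ones:
  rule 3 (palatalisation): no change (yisongok)
  rule 4 (nasal place assimilation): no change (yisongok)
  rule 5 (pre-nasal raising): yisongok → yisungok
  ⇒ as a loan: yisungok
Hirana 'yisungok' matches the loan outcome 'yisungok', not the inherited 'zisunguk' — it skipped the early Hirana changes, so it was borrowed from Nereva.

borrowed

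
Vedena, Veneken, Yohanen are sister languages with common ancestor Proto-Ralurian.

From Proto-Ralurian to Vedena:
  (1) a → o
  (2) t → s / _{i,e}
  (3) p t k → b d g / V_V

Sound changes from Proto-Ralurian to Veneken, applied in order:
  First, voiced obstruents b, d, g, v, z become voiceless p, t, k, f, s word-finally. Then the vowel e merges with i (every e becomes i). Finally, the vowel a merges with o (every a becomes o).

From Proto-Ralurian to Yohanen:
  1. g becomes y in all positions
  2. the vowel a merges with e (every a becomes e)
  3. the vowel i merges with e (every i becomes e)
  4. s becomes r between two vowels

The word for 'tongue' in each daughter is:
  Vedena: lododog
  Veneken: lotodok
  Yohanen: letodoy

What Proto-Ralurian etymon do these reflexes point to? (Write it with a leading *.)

*latodog

Position 7: Vedena has g, Veneken has k, Yohanen has y. Taking the neighbouring segments as reconstructed: Vedena g can only go back to *g; Veneken k could go back to *k or *g; Yohanen y could go back to *g or *y — the one source consistent with every daughter is *g.
Position 2: Vedena has o, Veneken has o, Yohanen has e. Taking the neighbouring segments as reconstructed: Vedena o could go back to *a or *o; Veneken o could go back to *a or *o; Yohanen e could go back to *a or *e or *i — the one source consistent with every daughter is *a.
Continuing position by position gives *latodog; check it forward:
Vedena: *latodog
  latodog → lotodog   [vowel merger]
  lotodog (rule 2 does not apply)
  lotodog → lododog   [intervocalic voicing]
  giving Vedena lododog.
Veneken: *latodog
  latodog → latodok   [final devoicing]
  latodok (rule 2 does not apply)
  latodok → lotodok   [vowel merger]
  giving Veneken lotodok.
Yohanen: start from *latodog.
  rule 1 (unconditioned shift): latodog → latodoy
  rule 2 (vowel merger): latodoy → letodoy
  rule 3: no change — letodoy
  rule 4: no change — letodoy
  ⇒ Yohanen letodoy
*latodog is the unique common source.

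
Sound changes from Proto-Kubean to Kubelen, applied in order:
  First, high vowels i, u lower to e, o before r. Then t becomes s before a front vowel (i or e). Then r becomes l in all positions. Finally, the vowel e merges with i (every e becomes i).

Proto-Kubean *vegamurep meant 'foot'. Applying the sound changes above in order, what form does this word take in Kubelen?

vigamolip

Kubelen: start from *vegamurep.
  rule 1 (pre-rhotic lowering): vegamurep → vegamorep
  rule 2: no change — vegamorep
  rule 3 (unconditioned shift): vegamorep → vegamolep
  rule 4 (vowel merger): vegamolep → vigamolip
  ⇒ Kubelen vigamolip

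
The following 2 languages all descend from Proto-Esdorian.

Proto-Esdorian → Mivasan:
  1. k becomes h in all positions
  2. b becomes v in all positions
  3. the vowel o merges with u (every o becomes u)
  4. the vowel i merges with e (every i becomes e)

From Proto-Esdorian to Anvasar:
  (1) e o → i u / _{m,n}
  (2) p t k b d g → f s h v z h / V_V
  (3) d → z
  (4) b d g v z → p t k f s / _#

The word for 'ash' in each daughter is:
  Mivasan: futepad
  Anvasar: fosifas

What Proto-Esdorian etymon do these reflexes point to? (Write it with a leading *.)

Position 5: Mivasan has p, Anvasar has f. Mivasan preserves p here (none of its changes turn any other segment into p), so the proto-segment is *p.
Position 4: Mivasan has e, Anvasar has i. Taking the neighbouring segments as reconstructed: Mivasan e could go back to *e or *i; Anvasar i can only go back to *i — the one source consistent with every daughter is *i.
This points to *fotipad. Verify forward in each daughter:
Mivasan: *fotipad
  fotipad (rule 1 does not apply)
  fotipad (rule 2 does not apply)
  fotipad → futipad   [vowel merger]
  futipad → futepad   [vowel merger]
  giving Mivasan futepad.
Anvasar: *fotipad
  fotipad (rule 1 does not apply)
  fotipad → fosifad   [intervocalic lenition]
  fosifad → fosifaz   [unconditioned shift]
  fosifaz → fosifas   [final devoicing]
  giving Anvasar fosifas.
*fotipad is the unique common source.

*fotipad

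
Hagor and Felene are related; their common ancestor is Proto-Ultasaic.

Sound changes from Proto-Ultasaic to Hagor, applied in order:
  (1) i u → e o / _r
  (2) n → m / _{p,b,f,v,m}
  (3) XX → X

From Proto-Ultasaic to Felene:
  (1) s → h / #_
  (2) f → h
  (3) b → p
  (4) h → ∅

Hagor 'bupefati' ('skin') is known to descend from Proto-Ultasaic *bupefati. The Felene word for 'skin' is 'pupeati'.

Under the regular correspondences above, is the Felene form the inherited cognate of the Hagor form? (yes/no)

yes

Derive the expected Felene reflex of *bupefati:
Felene: *bupefati
  bupefati (rule 1 does not apply)
  bupefati → bupehati   [unconditioned shift]
  bupehati → pupehati   [unconditioned shift]
  pupehati → pupeati   [h-loss]
  giving Felene pupeati.
Felene 'pupeati' matches the regular reflex exactly, so the pair is cognate.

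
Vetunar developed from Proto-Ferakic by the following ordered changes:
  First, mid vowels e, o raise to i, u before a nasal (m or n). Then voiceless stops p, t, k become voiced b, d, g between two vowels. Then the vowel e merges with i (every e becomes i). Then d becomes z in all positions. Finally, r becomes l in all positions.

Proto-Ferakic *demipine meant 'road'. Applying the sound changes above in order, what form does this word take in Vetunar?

zimibini

Vetunar: start from *demipine.
  rule 1 (pre-nasal raising): demipine → dimipine
  rule 2 (intervocalic voicing): dimipine → dimibine
  rule 3 (vowel merger): dimibine → dimibini
  rule 4 (unconditioned shift): dimibini → zimibini
  rule 5: no change — zimibini
  ⇒ Vetunar zimibini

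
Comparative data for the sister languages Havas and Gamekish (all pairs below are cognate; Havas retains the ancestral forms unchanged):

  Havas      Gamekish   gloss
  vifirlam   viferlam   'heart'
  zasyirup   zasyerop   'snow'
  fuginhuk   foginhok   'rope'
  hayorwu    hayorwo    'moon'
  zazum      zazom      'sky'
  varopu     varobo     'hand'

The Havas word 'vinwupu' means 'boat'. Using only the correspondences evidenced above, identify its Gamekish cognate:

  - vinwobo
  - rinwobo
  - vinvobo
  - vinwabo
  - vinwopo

zasyirup ~ zasyerop — Havas u corresponds to Gamekish o after a consonant, before a labial obstruent.
varopu ~ varobo — Havas p corresponds to Gamekish b between vowels (before a back vowel).
hayorwu ~ hayorwo, varopu ~ varobo — Havas u corresponds to Gamekish o word-finally.
Applying these to Havas 'vinwupu':
  vinwupu → vinwopu   (u→o after a consonant, before a labial obstruent)
  vinwopu → vinwobu   (p→b between vowels (before a back vowel))
  vinwobu → vinwobo   (u→o word-finally)
So the Gamekish cognate is 'vinwobo'.

vinwobo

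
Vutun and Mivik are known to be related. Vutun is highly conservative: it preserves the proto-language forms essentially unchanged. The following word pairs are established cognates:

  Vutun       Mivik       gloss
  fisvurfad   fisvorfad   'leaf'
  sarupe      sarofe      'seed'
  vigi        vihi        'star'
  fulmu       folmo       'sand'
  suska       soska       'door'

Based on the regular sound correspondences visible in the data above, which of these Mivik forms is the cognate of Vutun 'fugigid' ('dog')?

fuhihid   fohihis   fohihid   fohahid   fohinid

fohihid

fulmu ~ folmo, suska ~ soska — Vutun u corresponds to Mivik o after a consonant, before a consonant other than r, m, n, p, b, f, v.
vigi ~ vihi — Vutun g corresponds to Mivik h between vowels (before a front vowel).
Applying these to Vutun 'fugigid':
  fugigid → fogigid   (u→o after a consonant, before a consonant other than r, m, n, p, b, f, v)
  fogigid → fohigid   (g→h between vowels (before a front vowel))
  fohigid → fohihid   (g→h between vowels (before a front vowel))
So the Mivik cognate is 'fohihid'.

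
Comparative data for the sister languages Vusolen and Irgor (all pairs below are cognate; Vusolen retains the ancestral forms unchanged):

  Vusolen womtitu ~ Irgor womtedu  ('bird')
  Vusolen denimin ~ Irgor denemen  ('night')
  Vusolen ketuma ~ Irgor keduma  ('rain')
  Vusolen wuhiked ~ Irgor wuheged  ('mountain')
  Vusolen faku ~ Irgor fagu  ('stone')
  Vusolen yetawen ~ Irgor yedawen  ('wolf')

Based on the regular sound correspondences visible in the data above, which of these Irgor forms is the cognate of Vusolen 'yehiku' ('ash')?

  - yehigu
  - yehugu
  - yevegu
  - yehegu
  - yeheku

yehegu

womtitu ~ womtedu, wuhiked ~ wuheged — Vusolen i corresponds to Irgor e after a consonant, before a consonant other than r, m, n, p, b, f, v.
faku ~ fagu — Vusolen k corresponds to Irgor g between vowels (before a back vowel).
Applying these to Vusolen 'yehiku':
  yehiku → yeheku   (i→e after a consonant, before a consonant other than r, m, n, p, b, f, v)
  yeheku → yehegu   (k→g between vowels (before a back vowel))
So the Irgor cognate is 'yehegu'.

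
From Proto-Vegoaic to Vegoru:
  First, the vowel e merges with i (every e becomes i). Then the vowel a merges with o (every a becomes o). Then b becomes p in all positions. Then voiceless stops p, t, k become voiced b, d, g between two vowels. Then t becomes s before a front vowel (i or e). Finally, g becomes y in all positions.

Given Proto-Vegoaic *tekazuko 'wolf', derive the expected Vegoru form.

Vegoru: *tekazuko
  tekazuko → tikazuko   [vowel merger]
  tikazuko → tikozuko   [vowel merger]
  tikozuko (rule 3 does not apply)
  tikozuko → tigozugo   [intervocalic voicing]
  tigozugo → sigozugo   [palatalisation]
  sigozugo → siyozuyo   [unconditioned shift]
  giving Vegoru siyozuyo.

siyozuyo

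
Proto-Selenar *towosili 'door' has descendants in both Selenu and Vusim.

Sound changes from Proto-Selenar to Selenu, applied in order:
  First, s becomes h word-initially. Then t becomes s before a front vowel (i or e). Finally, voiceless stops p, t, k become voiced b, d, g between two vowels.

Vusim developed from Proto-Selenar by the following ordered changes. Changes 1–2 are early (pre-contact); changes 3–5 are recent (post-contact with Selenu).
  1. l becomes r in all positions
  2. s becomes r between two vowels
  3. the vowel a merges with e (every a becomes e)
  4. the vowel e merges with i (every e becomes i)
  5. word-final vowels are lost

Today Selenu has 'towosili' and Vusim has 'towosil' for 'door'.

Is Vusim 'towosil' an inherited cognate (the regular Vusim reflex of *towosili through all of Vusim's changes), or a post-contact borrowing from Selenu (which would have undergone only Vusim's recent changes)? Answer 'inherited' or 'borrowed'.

If inherited, *towosili would pass through all of Vusim's changes:
Vusim: *towosili > towosiri > toworiri > toworir  (by unconditioned shift, rhotacism, apocope)
If borrowed from Selenu 'towosili' after the early changes, it would undergo only the recent ones:
  rule 3 (vowel merger): no change (towosili)
  rule 4 (vowel merger): no change (towosili)
  rule 5 (apocope): towosili → towosil
  ⇒ as a loan: towosil
Vusim 'towosil' matches the loan outcome 'towosil', not the inherited 'toworir' — it skipped the early Vusim changes, so it was borrowed from Selenu.

borrowed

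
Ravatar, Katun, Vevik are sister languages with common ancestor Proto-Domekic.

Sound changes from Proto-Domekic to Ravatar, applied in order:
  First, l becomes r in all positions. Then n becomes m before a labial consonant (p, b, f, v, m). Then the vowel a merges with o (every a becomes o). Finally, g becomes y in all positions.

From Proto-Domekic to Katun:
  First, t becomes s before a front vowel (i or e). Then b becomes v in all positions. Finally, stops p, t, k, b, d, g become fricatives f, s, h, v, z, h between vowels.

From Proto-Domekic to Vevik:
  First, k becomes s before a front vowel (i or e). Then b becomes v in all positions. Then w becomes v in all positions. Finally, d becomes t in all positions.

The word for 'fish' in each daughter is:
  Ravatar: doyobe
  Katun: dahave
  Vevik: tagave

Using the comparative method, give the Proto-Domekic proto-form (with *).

Position 3: Ravatar has y, Katun has h, Vevik has g. Vevik preserves g here (none of its changes turn any other segment into g), so the proto-segment is *g.
Position 5: Ravatar has b, Katun has v, Vevik has v. Ravatar preserves b here (none of its changes turn any other segment into b), so the proto-segment is *b.
Position 2: Ravatar has o, Katun has a, Vevik has a. Katun preserves a here (none of its changes turn any other segment into a), so the proto-segment is *a.
Continuing position by position gives *dagabe; check it forward:
Ravatar: *dagabe
  dagabe (rule 1 does not apply)
  dagabe (rule 2 does not apply)
  dagabe → dogobe   [vowel merger]
  dogobe → doyobe   [unconditioned shift]
  giving Ravatar doyobe.
Katun: start from *dagabe.
  rule 1: no change — dagabe
  rule 2 (unconditioned shift): dagabe → dagave
  rule 3 (intervocalic lenition): dagave → dahave
  ⇒ Katun dahave
Vevik: *dagabe > dagave > tagave  (by unconditioned shift, unconditioned shift)
Only *dagabe yields all of Ravatar doyobe, Katun dahave, Vevik tagave.

*dagabe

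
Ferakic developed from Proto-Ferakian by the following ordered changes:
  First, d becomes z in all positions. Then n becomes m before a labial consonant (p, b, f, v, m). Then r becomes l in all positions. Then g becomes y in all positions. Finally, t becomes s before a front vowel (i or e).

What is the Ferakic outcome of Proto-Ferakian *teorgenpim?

Ferakic: *teorgenpim
  teorgenpim (rule 1 does not apply)
  teorgenpim → teorgempim   [nasal place assimilation]
  teorgempim → teolgempim   [unconditioned shift]
  teolgempim → teolyempim   [unconditioned shift]
  teolyempim → seolyempim   [palatalisation]
  giving Ferakic seolyempim.

seolyempim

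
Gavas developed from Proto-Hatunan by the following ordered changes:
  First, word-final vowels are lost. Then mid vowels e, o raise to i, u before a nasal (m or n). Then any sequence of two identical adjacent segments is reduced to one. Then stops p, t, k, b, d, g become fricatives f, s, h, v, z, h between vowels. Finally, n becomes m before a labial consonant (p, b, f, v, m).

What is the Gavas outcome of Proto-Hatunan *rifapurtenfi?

rifafurtimf

Gavas: *rifapurtenfi
  rifapurtenfi → rifapurtenf   [apocope]
  rifapurtenf → rifapurtinf   [pre-nasal raising]
  rifapurtinf (rule 3 does not apply)
  rifapurtinf → rifafurtinf   [intervocalic lenition]
  rifafurtinf → rifafurtimf   [nasal place assimilation]
  giving Gavas rifafurtimf.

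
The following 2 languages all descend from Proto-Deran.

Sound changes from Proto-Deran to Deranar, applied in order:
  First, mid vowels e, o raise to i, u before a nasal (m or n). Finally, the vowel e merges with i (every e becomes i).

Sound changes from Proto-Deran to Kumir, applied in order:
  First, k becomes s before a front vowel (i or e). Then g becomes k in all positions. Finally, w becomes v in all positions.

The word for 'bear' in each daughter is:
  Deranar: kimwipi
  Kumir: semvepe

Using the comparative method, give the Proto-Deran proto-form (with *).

*kemwepe

Position 1: Deranar has k, Kumir has s. Deranar preserves k here (none of its changes turn any other segment into k), so the proto-segment is *k.
Position 5: Deranar has i, Kumir has e. Kumir preserves e here (none of its changes turn any other segment into e), so the proto-segment is *e.
Position 4: Deranar has w, Kumir has v. Deranar preserves w here (none of its changes turn any other segment into w), so the proto-segment is *w.
This points to *kemwepe. Verify forward in each daughter:
Deranar: *kemwepe > kimwepe > kimwipi  (by pre-nasal raising, vowel merger)
Kumir: start from *kemwepe.
  rule 1 (palatalisation): kemwepe → semwepe
  rule 2: no change — semwepe
  rule 3 (unconditioned shift): semwepe → semvepe
  ⇒ Kumir semvepe
*kemwepe is the unique common source.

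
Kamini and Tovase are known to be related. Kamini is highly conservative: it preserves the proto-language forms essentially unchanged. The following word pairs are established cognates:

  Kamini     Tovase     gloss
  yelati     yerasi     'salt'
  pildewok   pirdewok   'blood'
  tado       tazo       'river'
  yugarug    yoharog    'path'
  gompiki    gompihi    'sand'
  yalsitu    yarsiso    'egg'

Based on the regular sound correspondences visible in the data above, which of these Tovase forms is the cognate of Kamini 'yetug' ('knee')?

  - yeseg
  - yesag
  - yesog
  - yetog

yesog

yalsitu ~ yarsiso — Kamini t corresponds to Tovase s between vowels (before a back vowel).
yugarug ~ yoharog — Kamini u corresponds to Tovase o after a consonant, before a consonant other than r, m, n, p, b, f, v.
Applying these to Kamini 'yetug':
  yetug → yesug   (t→s between vowels (before a back vowel))
  yesug → yesog   (u→o after a consonant, before a consonant other than r, m, n, p, b, f, v)
So the Tovase cognate is 'yesog'.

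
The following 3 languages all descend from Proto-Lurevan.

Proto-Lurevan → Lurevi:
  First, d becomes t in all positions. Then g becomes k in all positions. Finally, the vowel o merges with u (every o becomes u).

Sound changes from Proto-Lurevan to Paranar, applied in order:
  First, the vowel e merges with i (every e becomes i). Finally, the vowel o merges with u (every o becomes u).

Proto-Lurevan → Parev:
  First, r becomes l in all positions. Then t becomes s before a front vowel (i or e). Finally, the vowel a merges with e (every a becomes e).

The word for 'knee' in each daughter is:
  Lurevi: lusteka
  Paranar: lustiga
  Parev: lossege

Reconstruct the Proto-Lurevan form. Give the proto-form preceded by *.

*lostega

Position 6: Lurevi has k, Paranar has g, Parev has g. Paranar preserves g here (none of its changes turn any other segment into g), so the proto-segment is *g.
Position 2: Lurevi has u, Paranar has u, Parev has o. Parev preserves o here (none of its changes turn any other segment into o), so the proto-segment is *o.
Position 5: Lurevi has e, Paranar has i, Parev has e. Lurevi preserves e here (none of its changes turn any other segment into e), so the proto-segment is *e.
Continuing position by position gives *lostega; check it forward:
Lurevi: *lostega > losteka > lusteka  (by unconditioned shift, vowel merger)
Paranar: *lostega > lostiga > lustiga  (by vowel merger, vowel merger)
Parev: *lostega > lossega > lossege  (by palatalisation, vowel merger)
Only *lostega yields all of Lurevi lusteka, Paranar lustiga, Parev lossege.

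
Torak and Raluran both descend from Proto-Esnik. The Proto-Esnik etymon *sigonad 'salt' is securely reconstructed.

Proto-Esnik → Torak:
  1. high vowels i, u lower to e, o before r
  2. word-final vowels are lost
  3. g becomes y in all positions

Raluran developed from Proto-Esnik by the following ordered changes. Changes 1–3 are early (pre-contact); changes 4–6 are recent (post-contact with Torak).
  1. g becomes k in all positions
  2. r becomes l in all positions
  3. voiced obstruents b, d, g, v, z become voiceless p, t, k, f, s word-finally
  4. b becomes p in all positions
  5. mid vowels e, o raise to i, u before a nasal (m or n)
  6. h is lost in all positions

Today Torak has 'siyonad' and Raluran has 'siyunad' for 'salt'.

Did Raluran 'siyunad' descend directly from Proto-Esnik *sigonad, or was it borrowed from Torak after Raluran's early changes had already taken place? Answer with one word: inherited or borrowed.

If inherited, *sigonad would pass through all of Raluran's changes:
Raluran: *sigonad
  sigonad → sikonad   [unconditioned shift]
  sikonad (rule 2 does not apply)
  sikonad → sikonat   [final devoicing]
  sikonat (rule 4 does not apply)
  sikonat → sikunat   [pre-nasal raising]
  sikunat (rule 6 does not apply)
  giving Raluran sikunat.
If borrowed from Torak 'siyonad' after the early changes, it would undergo only the recent ones:
  rule 4 (unconditioned shift): no change (siyonad)
  rule 5 (pre-nasal raising): siyonad → siyunad
  rule 6 (h-loss): no change (siyunad)
  ⇒ as a loan: siyunad
Raluran 'siyunad' matches the loan outcome 'siyunad', not the inherited 'sikunat' — it skipped the early Raluran changes, so it was borrowed from Torak.

borrowed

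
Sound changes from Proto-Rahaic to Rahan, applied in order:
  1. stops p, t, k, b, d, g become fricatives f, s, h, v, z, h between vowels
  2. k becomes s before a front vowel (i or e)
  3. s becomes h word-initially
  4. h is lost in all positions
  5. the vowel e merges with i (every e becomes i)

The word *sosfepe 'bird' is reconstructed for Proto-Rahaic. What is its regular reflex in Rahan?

osfifi

Rahan: *sosfepe
  sosfepe → sosfefe   [intervocalic lenition]
  sosfefe (rule 2 does not apply)
  sosfefe → hosfefe   [debuccalisation]
  hosfefe → osfefe   [h-loss]
  osfefe → osfifi   [vowel merger]
  giving Rahan osfifi.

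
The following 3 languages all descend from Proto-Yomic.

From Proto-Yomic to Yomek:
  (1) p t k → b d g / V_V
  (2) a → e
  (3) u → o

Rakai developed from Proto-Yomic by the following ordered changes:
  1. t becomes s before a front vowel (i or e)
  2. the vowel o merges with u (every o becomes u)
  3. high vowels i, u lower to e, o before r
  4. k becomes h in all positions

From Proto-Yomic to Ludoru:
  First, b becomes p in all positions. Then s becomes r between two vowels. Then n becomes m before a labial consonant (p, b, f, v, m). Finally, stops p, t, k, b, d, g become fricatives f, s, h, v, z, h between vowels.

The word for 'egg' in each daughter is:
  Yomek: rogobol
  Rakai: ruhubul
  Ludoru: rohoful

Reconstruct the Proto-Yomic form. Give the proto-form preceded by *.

*rokobul

Position 5: Yomek has b, Rakai has b, Ludoru has f. Rakai preserves b here (none of its changes turn any other segment into b), so the proto-segment is *b.
Position 6: Yomek has o, Rakai has u, Ludoru has u. Ludoru preserves u here (none of its changes turn any other segment into u), so the proto-segment is *u.
Position 3: Yomek has g, Rakai has h, Ludoru has h. Taking the neighbouring segments as reconstructed: Yomek g could go back to *k or *g; Rakai h could go back to *k or *h; Ludoru h could go back to *k or *g or *h — the one source consistent with every daughter is *k.
This points to *rokobul. Verify forward in each daughter:
Yomek: start from *rokobul.
  rule 1 (intervocalic voicing): rokobul → rogobul
  rule 2: no change — rogobul
  rule 3 (vowel merger): rogobul → rogobol
  ⇒ Yomek rogobol
Rakai: *rokobul > rukubul > ruhubul  (by vowel merger, unconditioned shift)
Ludoru: start from *rokobul.
  rule 1 (unconditioned shift): rokobul → rokopul
  rule 2: no change — rokopul
  rule 3: no change — rokopul
  rule 4 (intervocalic lenition): rokopul → rohoful
  ⇒ Ludoru rohoful
*rokobul is the unique common source.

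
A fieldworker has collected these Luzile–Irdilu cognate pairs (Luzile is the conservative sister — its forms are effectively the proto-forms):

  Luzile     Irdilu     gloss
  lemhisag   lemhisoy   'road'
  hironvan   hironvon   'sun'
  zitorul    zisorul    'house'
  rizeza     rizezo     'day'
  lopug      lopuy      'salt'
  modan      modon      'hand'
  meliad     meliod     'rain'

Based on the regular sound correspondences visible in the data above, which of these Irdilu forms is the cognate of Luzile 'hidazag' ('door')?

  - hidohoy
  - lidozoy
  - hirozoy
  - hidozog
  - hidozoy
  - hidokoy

hidozoy

lemhisag ~ lemhisoy — Luzile a corresponds to Irdilu o after a consonant, before a consonant other than r, m, n, p, b, f, v.
lemhisag ~ lemhisoy, lopug ~ lopuy — Luzile g corresponds to Irdilu y word-finally.
Applying these to Luzile 'hidazag':
  hidazag → hidozag   (a→o after a consonant, before a consonant other than r, m, n, p, b, f, v)
  hidozag → hidozog   (a→o after a consonant, before a consonant other than r, m, n, p, b, f, v)
  hidozog → hidozoy   (g→y word-finally)
So the Irdilu cognate is 'hidozoy'.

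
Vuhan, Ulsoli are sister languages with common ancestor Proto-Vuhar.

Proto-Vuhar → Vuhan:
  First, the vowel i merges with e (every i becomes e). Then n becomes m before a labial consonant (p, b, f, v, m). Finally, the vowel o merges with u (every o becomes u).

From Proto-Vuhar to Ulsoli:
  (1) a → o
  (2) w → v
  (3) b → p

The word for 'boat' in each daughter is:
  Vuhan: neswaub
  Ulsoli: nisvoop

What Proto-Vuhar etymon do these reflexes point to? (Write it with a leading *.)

Position 2: Vuhan has e, Ulsoli has i. Ulsoli preserves i here (none of its changes turn any other segment into i), so the proto-segment is *i.
Position 5: Vuhan has a, Ulsoli has o. Vuhan preserves a here (none of its changes turn any other segment into a), so the proto-segment is *a.
Continuing position by position gives *niswaob; check it forward:
Vuhan: *niswaob > neswaob > neswaub  (by vowel merger, vowel merger)
Ulsoli: start from *niswaob.
  rule 1 (vowel merger): niswaob → niswoob
  rule 2 (unconditioned shift): niswoob → nisvoob
  rule 3 (unconditioned shift): nisvoob → nisvoop
  ⇒ Ulsoli nisvoop
No other proto-form is consistent with every reflex, so the reconstruction is *niswaob.

*niswaob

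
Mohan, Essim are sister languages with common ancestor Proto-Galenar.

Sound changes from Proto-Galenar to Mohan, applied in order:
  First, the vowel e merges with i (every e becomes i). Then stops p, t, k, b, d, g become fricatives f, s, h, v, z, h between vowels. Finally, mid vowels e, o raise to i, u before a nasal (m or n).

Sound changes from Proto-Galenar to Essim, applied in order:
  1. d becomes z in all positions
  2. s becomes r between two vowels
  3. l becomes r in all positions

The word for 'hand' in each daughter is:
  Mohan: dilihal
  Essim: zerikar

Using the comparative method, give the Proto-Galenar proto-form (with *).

Position 7: Mohan has l, Essim has r. Mohan preserves l here (none of its changes turn any other segment into l), so the proto-segment is *l.
Position 3: Mohan has l, Essim has r. Mohan preserves l here (none of its changes turn any other segment into l), so the proto-segment is *l.
Position 5: Mohan has h, Essim has k. Essim preserves k here (none of its changes turn any other segment into k), so the proto-segment is *k.
Verify the candidate proto-form against each daughter:
Mohan: start from *delikal.
  rule 1 (vowel merger): delikal → dilikal
  rule 2 (intervocalic lenition): dilikal → dilihal
  rule 3: no change — dilihal
  ⇒ Mohan dilihal
Essim: *delikal
  delikal → zelikal   [unconditioned shift]
  zelikal (rule 2 does not apply)
  zelikal → zerikar   [unconditioned shift]
  giving Essim zerikar.
No other proto-form is consistent with every reflex, so the reconstruction is *delikal.

*delikal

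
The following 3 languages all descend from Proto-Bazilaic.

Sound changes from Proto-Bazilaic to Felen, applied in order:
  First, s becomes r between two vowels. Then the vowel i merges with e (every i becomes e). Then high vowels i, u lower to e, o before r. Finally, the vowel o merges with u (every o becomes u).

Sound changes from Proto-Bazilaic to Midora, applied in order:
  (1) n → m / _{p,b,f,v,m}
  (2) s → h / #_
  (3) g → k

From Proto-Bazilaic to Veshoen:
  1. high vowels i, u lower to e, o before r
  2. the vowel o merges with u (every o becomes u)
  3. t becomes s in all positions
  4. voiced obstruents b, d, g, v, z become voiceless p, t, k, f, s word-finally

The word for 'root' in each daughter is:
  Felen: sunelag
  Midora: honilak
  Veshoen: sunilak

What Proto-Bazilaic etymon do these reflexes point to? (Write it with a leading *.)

*sonilag

Position 4: Felen has e, Midora has i, Veshoen has i. Midora preserves i here (none of its changes turn any other segment into i), so the proto-segment is *i.
Position 1: Felen has s, Midora has h, Veshoen has s. Felen preserves s here (none of its changes turn any other segment into s), so the proto-segment is *s.
Position 7: Felen has g, Midora has k, Veshoen has k. Felen preserves g here (none of its changes turn any other segment into g), so the proto-segment is *g.
Verify the candidate proto-form against each daughter:
Felen: start from *sonilag.
  rule 1: no change — sonilag
  rule 2 (vowel merger): sonilag → sonelag
  rule 3: no change — sonelag
  rule 4 (vowel merger): sonelag → sunelag
  ⇒ Felen sunelag
Midora: *sonilag
  sonilag (rule 1 does not apply)
  sonilag → honilag   [debuccalisation]
  honilag → honilak   [unconditioned shift]
  giving Midora honilak.
Veshoen: start from *sonilag.
  rule 1: no change — sonilag
  rule 2 (vowel merger): sonilag → sunilag
  rule 3: no change — sunilag
  rule 4 (final devoicing): sunilag → sunilak
  ⇒ Veshoen sunilak
Only *sonilag yields all of Felen sunelag, Midora honilak, Veshoen sunilak.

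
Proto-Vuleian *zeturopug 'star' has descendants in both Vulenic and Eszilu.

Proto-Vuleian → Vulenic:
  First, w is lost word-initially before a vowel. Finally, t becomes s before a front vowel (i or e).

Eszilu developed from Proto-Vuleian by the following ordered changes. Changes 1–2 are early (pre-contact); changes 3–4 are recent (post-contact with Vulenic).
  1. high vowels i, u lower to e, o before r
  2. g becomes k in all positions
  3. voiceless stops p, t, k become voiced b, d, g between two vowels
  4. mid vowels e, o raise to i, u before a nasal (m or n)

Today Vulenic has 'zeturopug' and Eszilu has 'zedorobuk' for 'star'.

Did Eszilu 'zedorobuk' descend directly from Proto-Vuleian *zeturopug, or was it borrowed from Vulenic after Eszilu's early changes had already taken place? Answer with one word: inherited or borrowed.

inherited

If inherited, *zeturopug would pass through all of Eszilu's changes:
Eszilu: *zeturopug > zetoropug > zetoropuk > zedorobuk  (by pre-rhotic lowering, unconditioned shift, intervocalic voicing)
If borrowed from Vulenic 'zeturopug' after the early changes, it would undergo only the recent ones:
  rule 3 (intervocalic voicing): zeturopug → zedurobug
  rule 4 (pre-nasal raising): no change (zedurobug)
  ⇒ as a loan: zedurobug
Eszilu 'zedorobuk' matches the inherited outcome exactly, so it is an inherited cognate, not a loan.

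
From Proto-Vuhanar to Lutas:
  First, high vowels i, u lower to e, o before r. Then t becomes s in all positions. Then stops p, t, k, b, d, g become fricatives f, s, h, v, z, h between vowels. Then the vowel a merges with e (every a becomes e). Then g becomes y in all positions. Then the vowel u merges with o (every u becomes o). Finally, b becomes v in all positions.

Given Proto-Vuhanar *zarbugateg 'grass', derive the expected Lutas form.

Lutas: *zarbugateg > zarbugaseg > zarbuhaseg > zerbuheseg > zerbuhesey > zerbohesey > zervohesey  (by unconditioned shift, intervocalic lenition, vowel merger, unconditioned shift, vowel merger, unconditioned shift)

zervohesey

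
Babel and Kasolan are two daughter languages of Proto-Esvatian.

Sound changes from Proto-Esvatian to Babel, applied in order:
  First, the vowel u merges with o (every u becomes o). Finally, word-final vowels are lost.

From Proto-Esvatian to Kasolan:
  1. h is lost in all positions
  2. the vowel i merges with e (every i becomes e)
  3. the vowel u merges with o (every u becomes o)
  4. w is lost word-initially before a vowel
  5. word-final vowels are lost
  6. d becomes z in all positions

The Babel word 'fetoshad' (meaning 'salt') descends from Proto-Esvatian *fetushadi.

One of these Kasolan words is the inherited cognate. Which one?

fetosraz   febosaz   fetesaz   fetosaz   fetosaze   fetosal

fetosaz

Kasolan: *fetushadi
  fetushadi → fetusadi   [h-loss]
  fetusadi → fetusade   [vowel merger]
  fetusade → fetosade   [vowel merger]
  fetosade (rule 4 does not apply)
  fetosade → fetosad   [apocope]
  fetosad → fetosaz   [unconditioned shift]
  giving Kasolan fetosaz.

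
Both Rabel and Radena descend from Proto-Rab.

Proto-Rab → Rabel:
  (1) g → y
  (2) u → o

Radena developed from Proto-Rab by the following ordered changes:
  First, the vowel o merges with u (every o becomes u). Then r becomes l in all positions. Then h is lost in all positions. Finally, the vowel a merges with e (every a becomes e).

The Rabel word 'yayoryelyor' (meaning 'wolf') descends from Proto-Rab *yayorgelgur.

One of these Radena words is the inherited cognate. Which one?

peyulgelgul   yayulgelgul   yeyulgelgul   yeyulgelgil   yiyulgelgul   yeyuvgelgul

Radena: start from *yayorgelgur.
  rule 1 (vowel merger): yayorgelgur → yayurgelgur
  rule 2 (unconditioned shift): yayurgelgur → yayulgelgul
  rule 3: no change — yayulgelgul
  rule 4 (vowel merger): yayulgelgul → yeyulgelgul
  ⇒ Radena yeyulgelgul
Among the options, 'yeyulgelgul' alone shows every Radena change applied in order.

yeyulgelgul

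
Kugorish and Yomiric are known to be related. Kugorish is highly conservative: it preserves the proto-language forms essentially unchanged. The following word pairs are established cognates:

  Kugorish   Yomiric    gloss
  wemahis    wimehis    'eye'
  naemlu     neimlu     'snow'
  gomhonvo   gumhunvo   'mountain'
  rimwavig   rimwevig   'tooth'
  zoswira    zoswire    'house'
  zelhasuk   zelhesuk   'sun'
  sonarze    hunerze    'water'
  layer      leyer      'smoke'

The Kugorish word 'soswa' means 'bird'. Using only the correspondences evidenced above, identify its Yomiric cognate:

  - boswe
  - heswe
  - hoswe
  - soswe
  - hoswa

hoswe

sonarze ~ hunerze — Kugorish s corresponds to Yomiric h word-initially before a back vowel.
zoswira ~ zoswire — Kugorish a corresponds to Yomiric e word-finally.
Applying these to Kugorish 'soswa':
  soswa → hoswa   (s→h word-initially before a back vowel)
  hoswa → hoswe   (a→e word-finally)
So the Yomiric cognate is 'hoswe'.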